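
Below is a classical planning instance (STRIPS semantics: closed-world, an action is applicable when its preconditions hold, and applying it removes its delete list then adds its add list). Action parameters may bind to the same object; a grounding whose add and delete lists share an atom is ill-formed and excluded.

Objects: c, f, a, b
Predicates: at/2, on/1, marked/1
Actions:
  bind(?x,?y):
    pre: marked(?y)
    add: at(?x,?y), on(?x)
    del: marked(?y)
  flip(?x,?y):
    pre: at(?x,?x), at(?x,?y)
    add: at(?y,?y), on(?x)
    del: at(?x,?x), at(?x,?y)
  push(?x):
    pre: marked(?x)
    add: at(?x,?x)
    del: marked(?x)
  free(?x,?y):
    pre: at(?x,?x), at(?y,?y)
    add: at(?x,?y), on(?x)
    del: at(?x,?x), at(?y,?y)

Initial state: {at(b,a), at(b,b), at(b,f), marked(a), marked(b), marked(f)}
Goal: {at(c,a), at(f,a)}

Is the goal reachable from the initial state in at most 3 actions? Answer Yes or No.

No

1. bind(c,a)  →  {at(b,a), at(b,b), at(b,f), at(c,a), marked(b), marked(f), on(c)}
2. bind(f,f)  →  {at(b,a), at(b,b), at(b,f), at(c,a), at(f,f), marked(b), on(c), on(f)}
3. flip(b,a)  →  {at(a,a), at(b,f), at(c,a), at(f,f), marked(b), on(b), on(c), on(f)}
4. free(f,a)  →  {at(b,f), at(c,a), at(f,a), marked(b), on(b), on(c), on(f)}
optimal plan length = 4; 4 > 3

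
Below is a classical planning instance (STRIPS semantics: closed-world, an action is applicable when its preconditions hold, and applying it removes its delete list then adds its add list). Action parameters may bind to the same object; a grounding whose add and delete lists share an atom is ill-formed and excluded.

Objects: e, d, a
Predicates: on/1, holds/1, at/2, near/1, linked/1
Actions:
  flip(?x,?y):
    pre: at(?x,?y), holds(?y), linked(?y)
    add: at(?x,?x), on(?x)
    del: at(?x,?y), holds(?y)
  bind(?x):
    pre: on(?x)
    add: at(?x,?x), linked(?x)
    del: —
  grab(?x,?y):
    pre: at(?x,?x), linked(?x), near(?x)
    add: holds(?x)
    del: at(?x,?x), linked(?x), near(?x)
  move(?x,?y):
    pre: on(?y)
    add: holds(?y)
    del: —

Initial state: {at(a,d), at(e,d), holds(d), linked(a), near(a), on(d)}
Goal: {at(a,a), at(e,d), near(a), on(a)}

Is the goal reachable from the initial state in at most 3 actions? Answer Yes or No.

Yes

1. bind(d)  →  {at(a,d), at(d,d), at(e,d), holds(d), linked(a), linked(d), near(a), on(d)}
2. flip(a,d)  →  {at(a,a), at(d,d), at(e,d), linked(a), linked(d), near(a), on(a), on(d)}
optimal plan length = 2; 2 ≤ 3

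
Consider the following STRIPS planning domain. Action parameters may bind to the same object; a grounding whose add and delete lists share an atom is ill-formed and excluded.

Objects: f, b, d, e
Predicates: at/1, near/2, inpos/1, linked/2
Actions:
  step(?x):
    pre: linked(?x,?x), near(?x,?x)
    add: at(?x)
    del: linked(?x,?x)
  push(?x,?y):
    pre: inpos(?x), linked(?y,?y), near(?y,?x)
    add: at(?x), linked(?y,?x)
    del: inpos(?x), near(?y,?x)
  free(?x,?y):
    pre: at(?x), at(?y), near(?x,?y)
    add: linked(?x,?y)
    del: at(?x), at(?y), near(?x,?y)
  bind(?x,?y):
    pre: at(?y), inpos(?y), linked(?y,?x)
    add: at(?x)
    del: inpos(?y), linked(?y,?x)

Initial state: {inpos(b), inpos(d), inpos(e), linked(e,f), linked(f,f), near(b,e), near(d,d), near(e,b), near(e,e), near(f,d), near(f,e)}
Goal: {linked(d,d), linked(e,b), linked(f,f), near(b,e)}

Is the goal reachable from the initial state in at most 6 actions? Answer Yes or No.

1. push(d,f)  →  {at(d), inpos(b), inpos(e), linked(e,f), linked(f,d), linked(f,f), near(b,e), near(d,d), near(e,b), near(e,e), near(f,e)}
2. push(e,f)  →  {at(d), at(e), inpos(b), linked(e,f), linked(f,d), linked(f,e), linked(f,f), near(b,e), near(d,d), near(e,b), near(e,e)}
3. free(d,d)  →  {at(e), inpos(b), linked(d,d), linked(e,f), linked(f,d), linked(f,e), linked(f,f), near(b,e), near(e,b), near(e,e)}
4. free(e,e)  →  {inpos(b), linked(d,d), linked(e,e), linked(e,f), linked(f,d), linked(f,e), linked(f,f), near(b,e), near(e,b)}
5. push(b,e)  →  {at(b), linked(d,d), linked(e,b), linked(e,e), linked(e,f), linked(f,d), linked(f,e), linked(f,f), near(b,e)}
optimal plan length = 5; 5 ≤ 6

Yes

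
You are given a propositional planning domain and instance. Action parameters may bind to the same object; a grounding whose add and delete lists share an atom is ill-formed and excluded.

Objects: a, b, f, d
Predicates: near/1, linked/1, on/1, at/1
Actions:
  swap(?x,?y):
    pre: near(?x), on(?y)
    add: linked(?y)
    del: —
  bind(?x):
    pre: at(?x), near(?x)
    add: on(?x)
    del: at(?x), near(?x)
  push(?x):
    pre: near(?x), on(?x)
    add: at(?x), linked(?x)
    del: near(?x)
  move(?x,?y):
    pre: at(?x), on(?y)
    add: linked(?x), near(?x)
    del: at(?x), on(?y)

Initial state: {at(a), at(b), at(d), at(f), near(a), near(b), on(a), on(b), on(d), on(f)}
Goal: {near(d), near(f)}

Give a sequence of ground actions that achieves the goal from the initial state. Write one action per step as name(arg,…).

1. move(f,a)  →  {at(a), at(b), at(d), linked(f), near(a), near(b), near(f), on(b), on(d), on(f)}
2. move(d,b)  →  {at(a), at(b), linked(d), linked(f), near(a), near(b), near(d), near(f), on(d), on(f)}

move(f,a); move(d,b)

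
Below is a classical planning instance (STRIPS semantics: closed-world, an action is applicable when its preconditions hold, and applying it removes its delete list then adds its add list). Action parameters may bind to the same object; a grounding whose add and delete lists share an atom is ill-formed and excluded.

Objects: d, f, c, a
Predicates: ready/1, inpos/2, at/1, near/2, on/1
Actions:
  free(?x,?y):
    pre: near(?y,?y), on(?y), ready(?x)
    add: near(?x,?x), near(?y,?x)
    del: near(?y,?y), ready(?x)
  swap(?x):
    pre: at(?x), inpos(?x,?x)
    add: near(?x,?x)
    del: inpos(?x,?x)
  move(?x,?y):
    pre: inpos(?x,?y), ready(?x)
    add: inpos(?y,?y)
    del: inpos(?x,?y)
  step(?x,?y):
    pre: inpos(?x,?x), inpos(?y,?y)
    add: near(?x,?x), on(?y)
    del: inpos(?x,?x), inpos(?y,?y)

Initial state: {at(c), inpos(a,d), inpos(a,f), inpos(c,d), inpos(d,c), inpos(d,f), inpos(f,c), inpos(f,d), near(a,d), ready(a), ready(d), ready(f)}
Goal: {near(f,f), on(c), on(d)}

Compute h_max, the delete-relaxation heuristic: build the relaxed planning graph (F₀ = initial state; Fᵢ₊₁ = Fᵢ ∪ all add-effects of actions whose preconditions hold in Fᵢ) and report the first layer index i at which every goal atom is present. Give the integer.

2

F0 = init (12 atoms)
F1 = F0 ∪ {inpos(c,c), inpos(d,d), inpos(f,f)}  (15 atoms)
F2 = F1 ∪ {near(c,c), near(d,d), near(f,f), on(c), on(d), on(f)}  (21 atoms)
goal ⊆ F2  ⇒  h_max = 2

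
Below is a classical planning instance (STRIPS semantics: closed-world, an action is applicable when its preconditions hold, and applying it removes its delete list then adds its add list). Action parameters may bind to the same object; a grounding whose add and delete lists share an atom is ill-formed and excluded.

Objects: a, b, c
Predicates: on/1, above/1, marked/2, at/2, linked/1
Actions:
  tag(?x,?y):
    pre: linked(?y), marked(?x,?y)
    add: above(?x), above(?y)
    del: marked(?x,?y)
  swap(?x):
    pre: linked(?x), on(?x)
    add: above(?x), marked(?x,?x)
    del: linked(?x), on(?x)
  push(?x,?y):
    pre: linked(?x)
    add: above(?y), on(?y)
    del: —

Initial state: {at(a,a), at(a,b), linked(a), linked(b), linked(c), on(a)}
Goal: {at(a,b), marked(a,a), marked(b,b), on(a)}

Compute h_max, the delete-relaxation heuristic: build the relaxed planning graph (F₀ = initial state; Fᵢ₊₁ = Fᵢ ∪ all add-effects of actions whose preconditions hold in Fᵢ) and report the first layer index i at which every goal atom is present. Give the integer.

2

F0 = init (6 atoms)
F1 = F0 ∪ {above(a), above(b), above(c), marked(a,a), on(b), on(c)}  (12 atoms)
F2 = F1 ∪ {marked(b,b), marked(c,c)}  (14 atoms)
goal ⊆ F2  ⇒  h_max = 2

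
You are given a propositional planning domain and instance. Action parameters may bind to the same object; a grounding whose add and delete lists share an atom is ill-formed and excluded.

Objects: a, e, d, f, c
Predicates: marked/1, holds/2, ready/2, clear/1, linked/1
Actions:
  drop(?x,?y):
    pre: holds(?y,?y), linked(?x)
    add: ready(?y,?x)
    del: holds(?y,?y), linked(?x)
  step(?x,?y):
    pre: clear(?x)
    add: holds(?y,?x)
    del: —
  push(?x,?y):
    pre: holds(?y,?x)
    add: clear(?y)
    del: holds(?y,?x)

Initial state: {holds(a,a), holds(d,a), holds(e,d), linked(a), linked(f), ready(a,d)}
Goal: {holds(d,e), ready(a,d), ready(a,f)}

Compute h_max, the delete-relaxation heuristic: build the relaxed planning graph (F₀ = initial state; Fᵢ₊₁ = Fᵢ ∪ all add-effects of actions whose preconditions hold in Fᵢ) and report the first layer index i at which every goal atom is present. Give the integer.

2

F0 = init (6 atoms)
F1 = F0 ∪ {clear(a), clear(d), clear(e), ready(a,a), ready(a,f)}  (11 atoms)
F2 = F1 ∪ {holds(a,d), holds(a,e), holds(c,a), holds(c,d), holds(c,e), holds(d,d), holds(d,e), holds(e,a), holds(e,e), holds(f,a), holds(f,d), holds(f,e)}  (23 atoms)
goal ⊆ F2  ⇒  h_max = 2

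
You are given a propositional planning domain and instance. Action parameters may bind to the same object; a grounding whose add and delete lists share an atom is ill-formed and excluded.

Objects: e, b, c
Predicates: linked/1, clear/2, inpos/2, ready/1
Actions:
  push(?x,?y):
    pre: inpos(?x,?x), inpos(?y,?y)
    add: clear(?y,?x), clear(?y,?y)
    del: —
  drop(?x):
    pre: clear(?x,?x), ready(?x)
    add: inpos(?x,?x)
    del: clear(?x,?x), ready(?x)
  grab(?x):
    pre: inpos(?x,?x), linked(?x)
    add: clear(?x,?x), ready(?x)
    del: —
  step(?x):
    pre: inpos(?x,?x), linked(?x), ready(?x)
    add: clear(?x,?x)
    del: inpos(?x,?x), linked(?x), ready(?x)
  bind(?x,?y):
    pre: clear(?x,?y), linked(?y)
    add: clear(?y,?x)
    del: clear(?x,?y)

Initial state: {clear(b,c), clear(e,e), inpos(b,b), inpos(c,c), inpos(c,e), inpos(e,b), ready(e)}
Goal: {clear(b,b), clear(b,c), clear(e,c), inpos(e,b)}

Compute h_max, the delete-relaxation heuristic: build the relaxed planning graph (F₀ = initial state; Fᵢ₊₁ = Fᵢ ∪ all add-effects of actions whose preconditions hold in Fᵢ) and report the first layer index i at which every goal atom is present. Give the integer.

2

F0 = init (7 atoms)
F1 = F0 ∪ {clear(b,b), clear(c,b), clear(c,c), inpos(e,e)}  (11 atoms)
F2 = F1 ∪ {clear(b,e), clear(c,e), clear(e,b), clear(e,c)}  (15 atoms)
goal ⊆ F2  ⇒  h_max = 2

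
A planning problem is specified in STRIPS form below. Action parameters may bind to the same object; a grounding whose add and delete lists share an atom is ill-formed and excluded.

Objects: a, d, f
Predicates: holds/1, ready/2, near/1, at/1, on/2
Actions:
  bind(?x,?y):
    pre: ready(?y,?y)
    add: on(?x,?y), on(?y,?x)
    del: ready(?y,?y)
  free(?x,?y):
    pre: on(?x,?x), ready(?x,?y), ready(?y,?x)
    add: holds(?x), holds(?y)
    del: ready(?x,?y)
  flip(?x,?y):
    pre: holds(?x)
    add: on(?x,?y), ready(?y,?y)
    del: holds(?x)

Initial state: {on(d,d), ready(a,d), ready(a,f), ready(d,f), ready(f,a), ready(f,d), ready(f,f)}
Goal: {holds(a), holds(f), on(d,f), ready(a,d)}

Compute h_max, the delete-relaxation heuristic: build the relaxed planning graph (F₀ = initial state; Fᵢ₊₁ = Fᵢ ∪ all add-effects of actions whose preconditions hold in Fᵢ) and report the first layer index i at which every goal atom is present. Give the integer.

2

F0 = init (7 atoms)
F1 = F0 ∪ {holds(d), holds(f), on(a,f), on(d,f), on(f,a), on(f,d), on(f,f)}  (14 atoms)
F2 = F1 ∪ {holds(a), on(d,a), ready(a,a), ready(d,d)}  (18 atoms)
goal ⊆ F2  ⇒  h_max = 2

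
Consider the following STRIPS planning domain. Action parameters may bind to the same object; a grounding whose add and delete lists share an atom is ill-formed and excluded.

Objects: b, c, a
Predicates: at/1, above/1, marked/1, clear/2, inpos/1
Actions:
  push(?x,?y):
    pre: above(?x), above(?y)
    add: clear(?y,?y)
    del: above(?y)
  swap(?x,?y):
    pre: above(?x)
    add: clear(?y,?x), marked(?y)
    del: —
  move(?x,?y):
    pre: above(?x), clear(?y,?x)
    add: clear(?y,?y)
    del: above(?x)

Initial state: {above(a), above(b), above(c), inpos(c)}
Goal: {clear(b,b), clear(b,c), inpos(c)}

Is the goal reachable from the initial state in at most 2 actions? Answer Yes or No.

1. push(b,b)  →  {above(a), above(c), clear(b,b), inpos(c)}
2. swap(c,b)  →  {above(a), above(c), clear(b,b), clear(b,c), inpos(c), marked(b)}
optimal plan length = 2; 2 ≤ 2

Yes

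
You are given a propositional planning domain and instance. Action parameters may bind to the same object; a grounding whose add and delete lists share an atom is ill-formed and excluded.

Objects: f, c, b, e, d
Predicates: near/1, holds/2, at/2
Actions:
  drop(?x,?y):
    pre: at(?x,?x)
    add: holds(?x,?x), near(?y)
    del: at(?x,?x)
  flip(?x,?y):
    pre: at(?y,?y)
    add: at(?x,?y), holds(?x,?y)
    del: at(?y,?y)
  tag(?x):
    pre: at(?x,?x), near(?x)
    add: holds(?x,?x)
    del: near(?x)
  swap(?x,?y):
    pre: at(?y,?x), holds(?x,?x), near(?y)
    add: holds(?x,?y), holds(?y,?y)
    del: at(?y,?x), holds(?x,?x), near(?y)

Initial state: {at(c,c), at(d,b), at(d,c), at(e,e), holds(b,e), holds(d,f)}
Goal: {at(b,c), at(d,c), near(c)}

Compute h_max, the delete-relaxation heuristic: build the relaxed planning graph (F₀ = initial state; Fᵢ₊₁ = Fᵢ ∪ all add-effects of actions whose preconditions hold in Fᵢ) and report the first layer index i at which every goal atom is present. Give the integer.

1

F0 = init (6 atoms)
F1 = F0 ∪ {at(b,c), at(b,e), at(c,e), at(d,e), at(e,c), at(f,c), at(f,e), holds(b,c), holds(c,c), holds(c,e), holds(d,c), holds(d,e), holds(e,c), holds(e,e), holds(f,c), holds(f,e), near(b), near(c), near(d), near(e), near(f)}  (27 atoms)
goal ⊆ F1  ⇒  h_max = 1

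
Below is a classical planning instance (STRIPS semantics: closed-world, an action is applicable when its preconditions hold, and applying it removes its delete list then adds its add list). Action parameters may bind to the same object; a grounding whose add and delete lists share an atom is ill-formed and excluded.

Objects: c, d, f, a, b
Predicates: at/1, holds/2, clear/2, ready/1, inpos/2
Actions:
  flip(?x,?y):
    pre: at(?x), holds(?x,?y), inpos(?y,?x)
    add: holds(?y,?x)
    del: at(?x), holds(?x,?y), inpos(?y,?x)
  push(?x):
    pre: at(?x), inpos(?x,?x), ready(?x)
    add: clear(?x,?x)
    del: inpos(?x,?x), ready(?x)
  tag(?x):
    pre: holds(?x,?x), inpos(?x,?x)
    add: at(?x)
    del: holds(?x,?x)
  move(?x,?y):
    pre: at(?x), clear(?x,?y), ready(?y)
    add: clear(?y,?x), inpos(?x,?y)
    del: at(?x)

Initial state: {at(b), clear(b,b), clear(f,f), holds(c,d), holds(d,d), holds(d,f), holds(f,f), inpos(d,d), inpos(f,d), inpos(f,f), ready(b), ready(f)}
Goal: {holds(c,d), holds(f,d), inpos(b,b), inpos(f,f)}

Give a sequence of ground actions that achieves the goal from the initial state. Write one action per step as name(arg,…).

1. tag(d)  →  {at(b), at(d), clear(b,b), clear(f,f), holds(c,d), holds(d,f), holds(f,f), inpos(d,d), inpos(f,d), inpos(f,f), ready(b), ready(f)}
2. flip(d,f)  →  {at(b), clear(b,b), clear(f,f), holds(c,d), holds(f,d), holds(f,f), inpos(d,d), inpos(f,f), ready(b), ready(f)}
3. move(b,b)  →  {clear(b,b), clear(f,f), holds(c,d), holds(f,d), holds(f,f), inpos(b,b), inpos(d,d), inpos(f,f), ready(b), ready(f)}

tag(d); flip(d,f); move(b,b)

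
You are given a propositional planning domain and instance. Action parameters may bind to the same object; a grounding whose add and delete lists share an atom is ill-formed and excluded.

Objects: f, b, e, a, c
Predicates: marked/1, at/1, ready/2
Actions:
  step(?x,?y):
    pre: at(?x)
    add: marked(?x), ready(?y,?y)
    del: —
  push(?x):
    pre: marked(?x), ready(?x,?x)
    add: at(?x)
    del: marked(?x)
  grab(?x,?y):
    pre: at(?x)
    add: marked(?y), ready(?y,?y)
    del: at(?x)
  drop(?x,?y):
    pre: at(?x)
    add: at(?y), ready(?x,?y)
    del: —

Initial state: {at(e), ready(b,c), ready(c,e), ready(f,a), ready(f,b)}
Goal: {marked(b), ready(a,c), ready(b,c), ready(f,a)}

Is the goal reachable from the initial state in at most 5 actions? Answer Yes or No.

Yes

1. drop(e,a)  →  {at(a), at(e), ready(b,c), ready(c,e), ready(e,a), ready(f,a), ready(f,b)}
2. grab(e,b)  →  {at(a), marked(b), ready(b,b), ready(b,c), ready(c,e), ready(e,a), ready(f,a), ready(f,b)}
3. drop(a,c)  →  {at(a), at(c), marked(b), ready(a,c), ready(b,b), ready(b,c), ready(c,e), ready(e,a), ready(f,a), ready(f,b)}
optimal plan length = 3; 3 ≤ 5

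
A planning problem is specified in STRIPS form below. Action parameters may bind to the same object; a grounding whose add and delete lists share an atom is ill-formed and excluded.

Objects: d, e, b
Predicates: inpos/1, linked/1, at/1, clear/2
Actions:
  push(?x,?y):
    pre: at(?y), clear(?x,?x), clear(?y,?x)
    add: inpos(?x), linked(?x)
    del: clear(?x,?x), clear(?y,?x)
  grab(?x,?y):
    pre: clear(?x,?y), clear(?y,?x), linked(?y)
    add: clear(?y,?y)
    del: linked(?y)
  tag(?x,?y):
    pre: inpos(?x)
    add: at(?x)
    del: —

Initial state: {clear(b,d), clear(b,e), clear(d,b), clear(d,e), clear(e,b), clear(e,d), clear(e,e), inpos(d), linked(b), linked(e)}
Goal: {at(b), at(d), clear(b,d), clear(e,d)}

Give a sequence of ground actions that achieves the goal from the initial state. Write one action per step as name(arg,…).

1. grab(d,b)  →  {clear(b,b), clear(b,d), clear(b,e), clear(d,b), clear(d,e), clear(e,b), clear(e,d), clear(e,e), inpos(d), linked(e)}
2. tag(d,d)  →  {at(d), clear(b,b), clear(b,d), clear(b,e), clear(d,b), clear(d,e), clear(e,b), clear(e,d), clear(e,e), inpos(d), linked(e)}
3. push(b,d)  →  {at(d), clear(b,d), clear(b,e), clear(d,e), clear(e,b), clear(e,d), clear(e,e), inpos(b), inpos(d), linked(b), linked(e)}
4. tag(b,d)  →  {at(b), at(d), clear(b,d), clear(b,e), clear(d,e), clear(e,b), clear(e,d), clear(e,e), inpos(b), inpos(d), linked(b), linked(e)}

grab(d,b); tag(d,d); push(b,d); tag(b,d)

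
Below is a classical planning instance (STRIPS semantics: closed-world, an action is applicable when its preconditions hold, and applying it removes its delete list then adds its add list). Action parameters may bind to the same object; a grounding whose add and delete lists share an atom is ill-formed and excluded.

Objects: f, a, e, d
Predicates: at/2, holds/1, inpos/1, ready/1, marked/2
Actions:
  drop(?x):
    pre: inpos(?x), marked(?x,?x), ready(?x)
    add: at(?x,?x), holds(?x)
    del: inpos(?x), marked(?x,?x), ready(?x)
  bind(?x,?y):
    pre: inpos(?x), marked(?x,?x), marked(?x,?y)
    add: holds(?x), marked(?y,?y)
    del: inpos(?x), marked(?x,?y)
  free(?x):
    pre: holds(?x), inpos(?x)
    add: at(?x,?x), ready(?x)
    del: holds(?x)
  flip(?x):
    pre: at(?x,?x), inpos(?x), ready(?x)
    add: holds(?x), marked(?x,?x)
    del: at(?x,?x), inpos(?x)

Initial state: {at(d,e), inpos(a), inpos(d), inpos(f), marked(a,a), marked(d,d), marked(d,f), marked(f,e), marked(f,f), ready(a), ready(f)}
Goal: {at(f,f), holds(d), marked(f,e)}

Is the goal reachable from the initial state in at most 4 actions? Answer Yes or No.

1. drop(f)  →  {at(d,e), at(f,f), holds(f), inpos(a), inpos(d), marked(a,a), marked(d,d), marked(d,f), marked(f,e), ready(a)}
2. bind(d,f)  →  {at(d,e), at(f,f), holds(d), holds(f), inpos(a), marked(a,a), marked(d,d), marked(f,e), marked(f,f), ready(a)}
optimal plan length = 2; 2 ≤ 4

Yes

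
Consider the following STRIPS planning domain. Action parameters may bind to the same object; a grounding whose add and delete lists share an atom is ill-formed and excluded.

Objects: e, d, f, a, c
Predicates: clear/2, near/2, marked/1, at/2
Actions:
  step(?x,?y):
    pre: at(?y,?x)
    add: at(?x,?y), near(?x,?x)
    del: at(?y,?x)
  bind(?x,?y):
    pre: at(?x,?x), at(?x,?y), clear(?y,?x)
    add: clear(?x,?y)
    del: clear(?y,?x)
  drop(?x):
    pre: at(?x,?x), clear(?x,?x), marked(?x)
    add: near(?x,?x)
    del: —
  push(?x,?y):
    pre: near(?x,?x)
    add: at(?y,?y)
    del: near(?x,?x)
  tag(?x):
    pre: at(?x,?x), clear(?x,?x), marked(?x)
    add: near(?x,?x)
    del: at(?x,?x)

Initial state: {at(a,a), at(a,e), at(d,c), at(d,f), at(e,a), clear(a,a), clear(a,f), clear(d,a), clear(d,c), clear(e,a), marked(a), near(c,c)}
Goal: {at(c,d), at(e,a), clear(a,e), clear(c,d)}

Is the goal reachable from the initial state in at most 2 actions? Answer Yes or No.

1. step(c,d)  →  {at(a,a), at(a,e), at(c,d), at(d,f), at(e,a), clear(a,a), clear(a,f), clear(d,a), clear(d,c), clear(e,a), marked(a), near(c,c)}
2. bind(a,e)  →  {at(a,a), at(a,e), at(c,d), at(d,f), at(e,a), clear(a,a), clear(a,e), clear(a,f), clear(d,a), clear(d,c), marked(a), near(c,c)}
3. push(c,c)  →  {at(a,a), at(a,e), at(c,c), at(c,d), at(d,f), at(e,a), clear(a,a), clear(a,e), clear(a,f), clear(d,a), clear(d,c), marked(a)}
4. bind(c,d)  →  {at(a,a), at(a,e), at(c,c), at(c,d), at(d,f), at(e,a), clear(a,a), clear(a,e), clear(a,f), clear(c,d), clear(d,a), marked(a)}
optimal plan length = 4; 4 > 2

No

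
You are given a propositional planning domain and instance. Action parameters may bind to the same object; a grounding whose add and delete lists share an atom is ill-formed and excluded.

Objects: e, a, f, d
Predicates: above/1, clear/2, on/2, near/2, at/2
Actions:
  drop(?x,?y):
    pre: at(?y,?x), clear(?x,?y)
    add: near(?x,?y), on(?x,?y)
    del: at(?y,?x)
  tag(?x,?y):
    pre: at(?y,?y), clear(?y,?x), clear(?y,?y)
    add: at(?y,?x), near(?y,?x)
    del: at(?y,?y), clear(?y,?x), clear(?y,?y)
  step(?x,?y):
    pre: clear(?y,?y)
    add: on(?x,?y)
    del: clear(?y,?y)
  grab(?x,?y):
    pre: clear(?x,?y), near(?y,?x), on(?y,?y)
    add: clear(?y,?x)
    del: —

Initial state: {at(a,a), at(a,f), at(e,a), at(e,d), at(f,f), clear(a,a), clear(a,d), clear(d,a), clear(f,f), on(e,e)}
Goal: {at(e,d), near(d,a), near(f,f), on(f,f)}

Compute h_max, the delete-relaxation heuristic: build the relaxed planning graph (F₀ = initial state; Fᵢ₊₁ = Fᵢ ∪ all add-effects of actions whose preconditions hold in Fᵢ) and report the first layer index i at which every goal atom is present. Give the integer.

2

F0 = init (10 atoms)
F1 = F0 ∪ {at(a,d), near(a,a), near(a,d), near(f,f), on(a,a), on(a,f), on(d,a), on(d,f), on(e,a), on(e,f), on(f,a), on(f,f)}  (22 atoms)
F2 = F1 ∪ {near(d,a)}  (23 atoms)
goal ⊆ F2  ⇒  h_max = 2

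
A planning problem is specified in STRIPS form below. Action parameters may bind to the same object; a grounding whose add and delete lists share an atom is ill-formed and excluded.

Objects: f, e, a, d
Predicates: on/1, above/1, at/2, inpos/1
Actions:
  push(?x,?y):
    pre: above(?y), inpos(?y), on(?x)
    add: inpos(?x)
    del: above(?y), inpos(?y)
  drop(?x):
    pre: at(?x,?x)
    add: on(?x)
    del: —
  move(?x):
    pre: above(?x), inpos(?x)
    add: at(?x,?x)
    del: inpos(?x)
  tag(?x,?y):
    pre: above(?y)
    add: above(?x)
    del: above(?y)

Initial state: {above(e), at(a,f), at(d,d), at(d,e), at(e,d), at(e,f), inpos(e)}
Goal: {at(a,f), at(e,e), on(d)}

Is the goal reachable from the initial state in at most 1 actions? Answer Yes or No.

No

1. drop(d)  →  {above(e), at(a,f), at(d,d), at(d,e), at(e,d), at(e,f), inpos(e), on(d)}
2. move(e)  →  {above(e), at(a,f), at(d,d), at(d,e), at(e,d), at(e,e), at(e,f), on(d)}
optimal plan length = 2; 2 > 1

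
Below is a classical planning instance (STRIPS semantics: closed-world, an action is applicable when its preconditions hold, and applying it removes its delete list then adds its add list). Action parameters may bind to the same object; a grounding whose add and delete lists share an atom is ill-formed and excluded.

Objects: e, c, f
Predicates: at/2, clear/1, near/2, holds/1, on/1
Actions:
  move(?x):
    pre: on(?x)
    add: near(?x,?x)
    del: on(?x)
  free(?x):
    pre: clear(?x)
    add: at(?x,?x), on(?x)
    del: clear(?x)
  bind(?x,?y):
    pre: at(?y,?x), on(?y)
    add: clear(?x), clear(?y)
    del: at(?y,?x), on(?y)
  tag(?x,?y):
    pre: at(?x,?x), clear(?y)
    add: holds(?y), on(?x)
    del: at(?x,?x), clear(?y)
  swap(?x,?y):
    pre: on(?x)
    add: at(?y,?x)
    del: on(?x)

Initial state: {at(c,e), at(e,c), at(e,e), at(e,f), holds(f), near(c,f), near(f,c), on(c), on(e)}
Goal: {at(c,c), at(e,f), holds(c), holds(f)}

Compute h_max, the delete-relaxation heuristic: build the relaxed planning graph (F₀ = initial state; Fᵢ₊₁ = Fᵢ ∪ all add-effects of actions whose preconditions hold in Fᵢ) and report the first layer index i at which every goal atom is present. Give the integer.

F0 = init (9 atoms)
F1 = F0 ∪ {at(c,c), at(f,c), at(f,e), clear(c), clear(e), clear(f), near(c,c), near(e,e)}  (17 atoms)
F2 = F1 ∪ {at(f,f), holds(c), holds(e), on(f)}  (21 atoms)
goal ⊆ F2  ⇒  h_max = 2

2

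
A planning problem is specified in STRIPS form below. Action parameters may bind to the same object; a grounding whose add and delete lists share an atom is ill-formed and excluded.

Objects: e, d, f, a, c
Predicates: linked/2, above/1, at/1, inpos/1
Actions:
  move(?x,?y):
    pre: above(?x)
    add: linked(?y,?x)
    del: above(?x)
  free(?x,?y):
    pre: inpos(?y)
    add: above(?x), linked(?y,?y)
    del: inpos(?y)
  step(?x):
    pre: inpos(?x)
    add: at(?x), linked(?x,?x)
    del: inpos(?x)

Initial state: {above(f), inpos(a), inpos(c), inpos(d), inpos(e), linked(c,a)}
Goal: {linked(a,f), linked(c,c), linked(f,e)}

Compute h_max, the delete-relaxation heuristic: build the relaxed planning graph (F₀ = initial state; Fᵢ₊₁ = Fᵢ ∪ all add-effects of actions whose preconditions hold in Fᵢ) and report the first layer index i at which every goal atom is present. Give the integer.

F0 = init (6 atoms)
F1 = F0 ∪ {above(a), above(c), above(d), above(e), at(a), at(c), at(d), at(e), linked(a,a), linked(a,f), linked(c,c), linked(c,f), linked(d,d), linked(d,f), linked(e,e), linked(e,f), linked(f,f)}  (23 atoms)
F2 = F1 ∪ {linked(a,c), linked(a,d), linked(a,e), linked(c,d), linked(c,e), linked(d,a), linked(d,c), linked(d,e), linked(e,a), linked(e,c), linked(e,d), linked(f,a), linked(f,c), linked(f,d), linked(f,e)}  (38 atoms)
goal ⊆ F2  ⇒  h_max = 2

2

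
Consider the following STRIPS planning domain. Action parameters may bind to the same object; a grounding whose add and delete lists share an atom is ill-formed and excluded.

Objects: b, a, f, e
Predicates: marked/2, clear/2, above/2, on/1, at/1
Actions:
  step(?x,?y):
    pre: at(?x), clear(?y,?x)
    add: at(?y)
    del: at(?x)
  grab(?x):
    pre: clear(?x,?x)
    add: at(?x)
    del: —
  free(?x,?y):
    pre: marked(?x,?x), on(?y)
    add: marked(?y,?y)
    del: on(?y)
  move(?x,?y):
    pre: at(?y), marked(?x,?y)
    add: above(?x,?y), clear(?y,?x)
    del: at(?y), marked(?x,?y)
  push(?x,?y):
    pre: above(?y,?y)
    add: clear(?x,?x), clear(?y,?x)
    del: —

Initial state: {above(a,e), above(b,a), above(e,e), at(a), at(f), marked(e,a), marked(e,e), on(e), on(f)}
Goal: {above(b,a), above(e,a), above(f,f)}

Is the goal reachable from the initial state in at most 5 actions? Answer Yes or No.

Yes

1. free(e,f)  →  {above(a,e), above(b,a), above(e,e), at(a), at(f), marked(e,a), marked(e,e), marked(f,f), on(e)}
2. move(f,f)  →  {above(a,e), above(b,a), above(e,e), above(f,f), at(a), clear(f,f), marked(e,a), marked(e,e), on(e)}
3. move(e,a)  →  {above(a,e), above(b,a), above(e,a), above(e,e), above(f,f), clear(a,e), clear(f,f), marked(e,e), on(e)}
optimal plan length = 3; 3 ≤ 5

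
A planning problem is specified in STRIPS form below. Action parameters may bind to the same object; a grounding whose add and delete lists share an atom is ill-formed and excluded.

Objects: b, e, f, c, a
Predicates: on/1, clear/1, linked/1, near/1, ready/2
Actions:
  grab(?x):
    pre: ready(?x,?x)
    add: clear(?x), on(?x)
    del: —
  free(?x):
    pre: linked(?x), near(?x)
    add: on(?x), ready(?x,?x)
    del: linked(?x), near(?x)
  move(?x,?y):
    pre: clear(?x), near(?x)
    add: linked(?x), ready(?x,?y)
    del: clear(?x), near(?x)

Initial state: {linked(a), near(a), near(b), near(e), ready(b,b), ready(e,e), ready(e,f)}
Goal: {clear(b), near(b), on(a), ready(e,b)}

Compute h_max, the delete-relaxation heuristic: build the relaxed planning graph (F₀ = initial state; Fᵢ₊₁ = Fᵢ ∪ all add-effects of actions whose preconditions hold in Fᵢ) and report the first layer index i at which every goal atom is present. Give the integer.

2

F0 = init (7 atoms)
F1 = F0 ∪ {clear(b), clear(e), on(a), on(b), on(e), ready(a,a)}  (13 atoms)
F2 = F1 ∪ {clear(a), linked(b), linked(e), ready(b,a), ready(b,c), ready(b,e), ready(b,f), ready(e,a), ready(e,b), ready(e,c)}  (23 atoms)
goal ⊆ F2  ⇒  h_max = 2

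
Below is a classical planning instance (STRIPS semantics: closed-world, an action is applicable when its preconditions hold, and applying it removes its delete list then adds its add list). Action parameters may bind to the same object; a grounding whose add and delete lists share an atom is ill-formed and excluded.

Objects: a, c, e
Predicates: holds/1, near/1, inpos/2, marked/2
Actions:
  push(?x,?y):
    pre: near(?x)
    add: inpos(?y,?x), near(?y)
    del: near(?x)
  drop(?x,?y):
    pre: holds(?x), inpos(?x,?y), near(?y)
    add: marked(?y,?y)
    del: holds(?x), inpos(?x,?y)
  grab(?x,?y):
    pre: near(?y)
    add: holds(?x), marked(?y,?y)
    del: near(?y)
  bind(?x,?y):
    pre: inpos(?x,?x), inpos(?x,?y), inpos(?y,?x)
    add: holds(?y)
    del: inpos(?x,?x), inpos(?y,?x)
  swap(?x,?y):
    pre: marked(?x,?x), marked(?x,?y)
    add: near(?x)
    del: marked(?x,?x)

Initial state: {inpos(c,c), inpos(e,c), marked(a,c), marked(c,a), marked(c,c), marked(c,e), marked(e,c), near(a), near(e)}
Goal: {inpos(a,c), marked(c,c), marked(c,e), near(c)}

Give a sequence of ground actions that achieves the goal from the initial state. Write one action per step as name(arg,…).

push(a,c); push(c,a); push(a,c)

1. push(a,c)  →  {inpos(c,a), inpos(c,c), inpos(e,c), marked(a,c), marked(c,a), marked(c,c), marked(c,e), marked(e,c), near(c), near(e)}
2. push(c,a)  →  {inpos(a,c), inpos(c,a), inpos(c,c), inpos(e,c), marked(a,c), marked(c,a), marked(c,c), marked(c,e), marked(e,c), near(a), near(e)}
3. push(a,c)  →  {inpos(a,c), inpos(c,a), inpos(c,c), inpos(e,c), marked(a,c), marked(c,a), marked(c,c), marked(c,e), marked(e,c), near(c), near(e)}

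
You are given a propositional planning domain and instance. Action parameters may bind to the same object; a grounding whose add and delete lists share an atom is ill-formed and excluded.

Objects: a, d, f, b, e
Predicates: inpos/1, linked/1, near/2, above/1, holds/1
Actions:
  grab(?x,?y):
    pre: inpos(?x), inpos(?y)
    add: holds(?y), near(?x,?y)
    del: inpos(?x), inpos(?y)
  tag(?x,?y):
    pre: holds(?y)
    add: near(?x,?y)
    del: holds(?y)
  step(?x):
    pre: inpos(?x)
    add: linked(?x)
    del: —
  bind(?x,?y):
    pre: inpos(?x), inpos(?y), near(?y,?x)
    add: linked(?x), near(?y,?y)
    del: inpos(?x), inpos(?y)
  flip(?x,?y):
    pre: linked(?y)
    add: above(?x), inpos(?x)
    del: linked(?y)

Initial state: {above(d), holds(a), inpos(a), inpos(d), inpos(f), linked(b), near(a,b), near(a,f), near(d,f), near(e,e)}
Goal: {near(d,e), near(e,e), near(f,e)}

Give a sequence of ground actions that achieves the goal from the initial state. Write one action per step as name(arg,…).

flip(e,b); grab(d,e); tag(f,e)

1. flip(e,b)  →  {above(d), above(e), holds(a), inpos(a), inpos(d), inpos(e), inpos(f), near(a,b), near(a,f), near(d,f), near(e,e)}
2. grab(d,e)  →  {above(d), above(e), holds(a), holds(e), inpos(a), inpos(f), near(a,b), near(a,f), near(d,e), near(d,f), near(e,e)}
3. tag(f,e)  →  {above(d), above(e), holds(a), inpos(a), inpos(f), near(a,b), near(a,f), near(d,e), near(d,f), near(e,e), near(f,e)}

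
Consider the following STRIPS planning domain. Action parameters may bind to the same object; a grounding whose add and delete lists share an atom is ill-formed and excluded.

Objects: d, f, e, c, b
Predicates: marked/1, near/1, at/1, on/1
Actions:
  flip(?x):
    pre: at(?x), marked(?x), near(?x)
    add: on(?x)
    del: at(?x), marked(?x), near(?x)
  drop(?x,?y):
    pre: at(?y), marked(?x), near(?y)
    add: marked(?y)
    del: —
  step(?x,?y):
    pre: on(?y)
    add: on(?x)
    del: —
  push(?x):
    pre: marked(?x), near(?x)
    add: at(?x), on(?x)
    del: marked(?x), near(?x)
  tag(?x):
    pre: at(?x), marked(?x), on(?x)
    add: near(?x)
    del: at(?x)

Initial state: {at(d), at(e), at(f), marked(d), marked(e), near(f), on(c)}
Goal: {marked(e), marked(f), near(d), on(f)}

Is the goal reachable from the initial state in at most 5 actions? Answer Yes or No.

1. drop(d,f)  →  {at(d), at(e), at(f), marked(d), marked(e), marked(f), near(f), on(c)}
2. step(d,c)  →  {at(d), at(e), at(f), marked(d), marked(e), marked(f), near(f), on(c), on(d)}
3. step(f,d)  →  {at(d), at(e), at(f), marked(d), marked(e), marked(f), near(f), on(c), on(d), on(f)}
4. tag(d)  →  {at(e), at(f), marked(d), marked(e), marked(f), near(d), near(f), on(c), on(d), on(f)}
optimal plan length = 4; 4 ≤ 5

Yes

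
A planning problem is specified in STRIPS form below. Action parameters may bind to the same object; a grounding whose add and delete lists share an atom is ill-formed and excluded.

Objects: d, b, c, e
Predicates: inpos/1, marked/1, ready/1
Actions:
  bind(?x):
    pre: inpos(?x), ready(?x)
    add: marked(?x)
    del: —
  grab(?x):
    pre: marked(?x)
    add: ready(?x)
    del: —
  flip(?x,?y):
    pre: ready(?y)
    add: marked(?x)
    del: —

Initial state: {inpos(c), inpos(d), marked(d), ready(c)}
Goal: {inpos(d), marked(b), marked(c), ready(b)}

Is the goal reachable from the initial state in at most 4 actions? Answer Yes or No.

1. bind(c)  →  {inpos(c), inpos(d), marked(c), marked(d), ready(c)}
2. flip(b,c)  →  {inpos(c), inpos(d), marked(b), marked(c), marked(d), ready(c)}
3. grab(b)  →  {inpos(c), inpos(d), marked(b), marked(c), marked(d), ready(b), ready(c)}
optimal plan length = 3; 3 ≤ 4

Yes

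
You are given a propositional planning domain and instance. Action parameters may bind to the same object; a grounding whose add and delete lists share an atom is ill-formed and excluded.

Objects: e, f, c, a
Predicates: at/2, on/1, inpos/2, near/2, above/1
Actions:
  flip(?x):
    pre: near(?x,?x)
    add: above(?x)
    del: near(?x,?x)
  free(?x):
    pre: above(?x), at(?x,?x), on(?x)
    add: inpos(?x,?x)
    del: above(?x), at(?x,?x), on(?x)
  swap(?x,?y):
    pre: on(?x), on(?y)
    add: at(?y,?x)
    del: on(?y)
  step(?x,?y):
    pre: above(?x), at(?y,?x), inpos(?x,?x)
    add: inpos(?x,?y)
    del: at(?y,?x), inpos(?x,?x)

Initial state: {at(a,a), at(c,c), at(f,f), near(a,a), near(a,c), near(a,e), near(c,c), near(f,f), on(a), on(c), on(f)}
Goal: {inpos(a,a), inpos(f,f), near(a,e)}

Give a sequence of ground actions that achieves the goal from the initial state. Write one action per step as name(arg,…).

flip(f); flip(a); free(f); free(a)

1. flip(f)  →  {above(f), at(a,a), at(c,c), at(f,f), near(a,a), near(a,c), near(a,e), near(c,c), on(a), on(c), on(f)}
2. flip(a)  →  {above(a), above(f), at(a,a), at(c,c), at(f,f), near(a,c), near(a,e), near(c,c), on(a), on(c), on(f)}
3. free(f)  →  {above(a), at(a,a), at(c,c), inpos(f,f), near(a,c), near(a,e), near(c,c), on(a), on(c)}
4. free(a)  →  {at(c,c), inpos(a,a), inpos(f,f), near(a,c), near(a,e), near(c,c), on(c)}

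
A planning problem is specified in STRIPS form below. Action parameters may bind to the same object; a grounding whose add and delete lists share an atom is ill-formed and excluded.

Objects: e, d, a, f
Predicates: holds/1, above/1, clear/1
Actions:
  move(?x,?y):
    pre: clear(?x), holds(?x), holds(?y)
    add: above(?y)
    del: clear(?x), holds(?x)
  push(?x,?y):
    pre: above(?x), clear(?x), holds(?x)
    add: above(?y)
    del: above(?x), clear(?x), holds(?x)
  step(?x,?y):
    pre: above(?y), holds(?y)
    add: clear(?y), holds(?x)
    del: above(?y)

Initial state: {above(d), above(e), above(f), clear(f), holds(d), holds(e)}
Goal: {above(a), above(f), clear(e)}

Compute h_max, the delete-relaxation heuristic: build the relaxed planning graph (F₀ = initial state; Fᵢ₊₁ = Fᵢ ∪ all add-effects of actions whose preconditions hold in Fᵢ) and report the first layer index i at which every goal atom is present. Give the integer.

F0 = init (6 atoms)
F1 = F0 ∪ {clear(d), clear(e), holds(a), holds(f)}  (10 atoms)
F2 = F1 ∪ {above(a)}  (11 atoms)
goal ⊆ F2  ⇒  h_max = 2

2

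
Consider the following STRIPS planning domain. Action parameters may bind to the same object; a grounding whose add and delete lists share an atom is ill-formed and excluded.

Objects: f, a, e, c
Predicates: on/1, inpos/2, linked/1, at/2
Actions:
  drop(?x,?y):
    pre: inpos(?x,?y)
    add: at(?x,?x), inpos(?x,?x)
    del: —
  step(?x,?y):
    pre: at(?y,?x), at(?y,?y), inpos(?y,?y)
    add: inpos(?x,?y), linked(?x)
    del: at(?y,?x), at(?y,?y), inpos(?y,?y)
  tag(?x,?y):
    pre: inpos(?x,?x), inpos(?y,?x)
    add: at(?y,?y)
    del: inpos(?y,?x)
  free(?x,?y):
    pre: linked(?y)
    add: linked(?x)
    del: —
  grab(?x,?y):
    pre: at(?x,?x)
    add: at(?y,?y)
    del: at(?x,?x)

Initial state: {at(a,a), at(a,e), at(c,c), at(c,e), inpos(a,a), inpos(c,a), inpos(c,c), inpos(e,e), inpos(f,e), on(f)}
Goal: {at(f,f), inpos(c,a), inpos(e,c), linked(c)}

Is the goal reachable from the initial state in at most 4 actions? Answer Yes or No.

1. drop(f,e)  →  {at(a,a), at(a,e), at(c,c), at(c,e), at(f,f), inpos(a,a), inpos(c,a), inpos(c,c), inpos(e,e), inpos(f,e), inpos(f,f), on(f)}
2. step(e,c)  →  {at(a,a), at(a,e), at(f,f), inpos(a,a), inpos(c,a), inpos(e,c), inpos(e,e), inpos(f,e), inpos(f,f), linked(e), on(f)}
3. free(c,e)  →  {at(a,a), at(a,e), at(f,f), inpos(a,a), inpos(c,a), inpos(e,c), inpos(e,e), inpos(f,e), inpos(f,f), linked(c), linked(e), on(f)}
optimal plan length = 3; 3 ≤ 4

Yes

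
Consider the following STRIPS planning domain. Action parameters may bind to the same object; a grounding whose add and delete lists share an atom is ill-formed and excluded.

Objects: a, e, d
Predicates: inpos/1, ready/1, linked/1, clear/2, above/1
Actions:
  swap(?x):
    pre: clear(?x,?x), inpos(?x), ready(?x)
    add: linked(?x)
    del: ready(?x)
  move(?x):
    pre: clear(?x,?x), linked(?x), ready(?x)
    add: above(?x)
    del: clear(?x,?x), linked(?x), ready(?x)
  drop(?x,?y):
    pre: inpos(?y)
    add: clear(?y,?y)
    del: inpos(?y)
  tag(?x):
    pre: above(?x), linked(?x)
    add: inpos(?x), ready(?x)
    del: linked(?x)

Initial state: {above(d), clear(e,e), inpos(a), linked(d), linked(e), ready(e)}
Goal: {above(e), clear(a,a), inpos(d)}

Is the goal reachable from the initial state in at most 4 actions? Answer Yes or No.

Yes

1. move(e)  →  {above(d), above(e), inpos(a), linked(d)}
2. drop(a,a)  →  {above(d), above(e), clear(a,a), linked(d)}
3. tag(d)  →  {above(d), above(e), clear(a,a), inpos(d), ready(d)}
optimal plan length = 3; 3 ≤ 4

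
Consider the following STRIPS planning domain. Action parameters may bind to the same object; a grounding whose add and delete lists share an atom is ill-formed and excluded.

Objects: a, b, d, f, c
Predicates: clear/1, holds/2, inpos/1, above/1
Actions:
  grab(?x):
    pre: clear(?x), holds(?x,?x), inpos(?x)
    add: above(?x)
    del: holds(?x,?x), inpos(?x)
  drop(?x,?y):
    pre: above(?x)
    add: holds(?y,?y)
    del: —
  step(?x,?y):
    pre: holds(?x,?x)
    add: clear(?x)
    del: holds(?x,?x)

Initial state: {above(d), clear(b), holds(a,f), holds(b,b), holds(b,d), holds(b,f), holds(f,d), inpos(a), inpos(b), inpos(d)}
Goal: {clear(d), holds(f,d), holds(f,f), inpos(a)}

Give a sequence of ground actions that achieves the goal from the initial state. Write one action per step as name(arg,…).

1. drop(d,d)  →  {above(d), clear(b), holds(a,f), holds(b,b), holds(b,d), holds(b,f), holds(d,d), holds(f,d), inpos(a), inpos(b), inpos(d)}
2. drop(d,f)  →  {above(d), clear(b), holds(a,f), holds(b,b), holds(b,d), holds(b,f), holds(d,d), holds(f,d), holds(f,f), inpos(a), inpos(b), inpos(d)}
3. step(d,a)  →  {above(d), clear(b), clear(d), holds(a,f), holds(b,b), holds(b,d), holds(b,f), holds(f,d), holds(f,f), inpos(a), inpos(b), inpos(d)}

drop(d,d); drop(d,f); step(d,a)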